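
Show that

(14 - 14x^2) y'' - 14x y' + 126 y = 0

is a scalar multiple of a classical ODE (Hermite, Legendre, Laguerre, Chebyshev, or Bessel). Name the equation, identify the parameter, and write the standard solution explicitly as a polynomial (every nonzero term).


All three coefficients share the factor 14; dividing through by 14 gives  (1 - x^2) y'' - x y' + 9 y = 0.
This matches the Chebyshev equation (1 - x^2) y'' - x y' + n^2 y = 0 (note the -x y' term, not -2x y') with n^2 = 9, so n = 3; the polynomial solution is T_3(x).
With y = sum_k a_k x^k, matching x^k gives (k+2)(k+1) a_{k+2} = (k^2 - n^2) a_k = (k - 3)(k + 3) a_k. The right side vanishes at k = 3, so the series with the parity of 3 terminates at degree 3.
Standard normalization: leading coefficient of T_n is 2^(n-1), so a_3 = 2^2 = 4. Work downward with a_k = (k+1)(k+2) a_{k+2} / ((k - 3)(k + 3)):
  a_1 = (2)(3)(4) / ((1 - 3)(1 + 3)) = 24/(-8) = -3
Hence T_3(x) = 4 x^3 - 3 x.

T_3(x); series = 4 x^3 - 3 x


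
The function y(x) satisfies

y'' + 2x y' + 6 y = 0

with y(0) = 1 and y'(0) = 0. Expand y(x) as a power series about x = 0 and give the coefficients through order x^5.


Ansatz: y(x) = sum_{n>=0} a_n x^n, so y'(x) = sum_{n>=1} n a_n x^(n-1) and y''(x) = sum_{n>=2} n(n-1) a_n x^(n-2).
Substitute into P(x) y'' + Q(x) y' + R(x) y = 0 with P(x) = 1, Q(x) = 2x, R(x) = 6, and match powers of x.
Initial conditions: a_0 = 1, a_1 = 0.
Setting the coefficient of each power of x to zero and solving order by order (substituting the coefficients already found):
  x^0: 2 a_2 + 6 a_0 = 0  ->  2 a_2 = -6 a_0 = -6  ->  a_2 = -3
  x^1: 6 a_3 + 8 a_1 = 0  ->  6 a_3 = -8 a_1 = 0  ->  a_3 = 0
  x^2: 12 a_4 + 10 a_2 = 0  ->  12 a_4 = -10 a_2 = 30  ->  a_4 = 5/2
  x^3: 20 a_5 + 12 a_3 = 0  ->  20 a_5 = -12 a_3 = 0  ->  a_5 = 0
Truncated series: y(x) = 1 - 3 x^2 + (5/2) x^4 + O(x^6).

a_0 = 1; a_1 = 0; a_2 = -3; a_3 = 0; a_4 = 5/2; a_5 = 0


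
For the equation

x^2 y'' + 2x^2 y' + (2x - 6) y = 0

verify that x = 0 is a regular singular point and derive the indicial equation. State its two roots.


Divide by x^2 to reach normal form y'' + P_1(x) y' + P_2(x) y = 0 with P_1(x) = 2 and P_2(x) = 2/x - 6/x^2.
x = 0 is a singular point because the y-coefficient 2/x - 6/x^2 has a pole at x = 0.
It is a regular singular point because x P_1(x) = p(x) = 2x and x^2 P_2(x) = q(x) = 2x - 6 are polynomials, hence analytic at x = 0.
p(0) = 0,  q(0) = -6.
Indicial equation: r(r-1) + p(0) r + q(0) = 0, i.e. r^2 + (p(0) - 1) r + q(0) = 0, i.e. r^2 - 1 r - 6 = 0.
Discriminant: (-1)^2 - 4(-6) = 25, so r = (1 ± 5)/2.
Solving: r_1 = 3, r_2 = -2.

indicial: r^2 - 1 r - 6 = 0; roots r_1 = 3, r_2 = -2


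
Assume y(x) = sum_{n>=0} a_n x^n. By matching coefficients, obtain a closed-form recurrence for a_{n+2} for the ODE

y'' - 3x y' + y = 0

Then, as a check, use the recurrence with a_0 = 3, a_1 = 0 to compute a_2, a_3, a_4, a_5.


Substitute y = sum_n a_n x^n.
y''(x) has coefficient (n+2)(n+1) a_{n+2} at x^n;
-3 x y'(x) has coefficient -3 n a_n at x^n (shift);
y(x) has coefficient 1 a_n at x^n.
Matching x^n: (n+2)(n+1) a_{n+2} + (-3n + 1) a_n = 0.
Thus a_{n+2} = (3n - 1) / ((n+1)(n+2)) * a_n.

Check with a_0 = 3, a_1 = 0 (apply the recurrence for n = 0, 1, 2, 3): a_0 = 3, a_1 = 0, a_2 = -3/2, a_3 = 0, a_4 = -5/8, a_5 = 0.

a_(n+2) = (3n - 1) / ((n+1)(n+2)) * a_n; check: a_0 = 3, a_1 = 0, a_2 = -3/2, a_3 = 0, a_4 = -5/8, a_5 = 0


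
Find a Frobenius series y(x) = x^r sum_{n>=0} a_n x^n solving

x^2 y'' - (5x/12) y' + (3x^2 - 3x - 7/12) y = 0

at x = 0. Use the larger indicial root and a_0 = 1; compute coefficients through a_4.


Write in Frobenius form y'' + (p(x)/x) y' + (q(x)/x^2) y = 0:
  p(x) = -5/12,  q(x) = 3x^2 - 3x - 7/12.
Indicial equation: r(r-1) + (-5/12) r + (-7/12) = 0 -> roots r_1 = 7/4, r_2 = -1/3.
Take r = r_1 = 7/4. Let y(x) = x^r sum_{n>=0} a_n x^n with a_0 = 1.
Substitute y = x^r sum a_n x^n and match x^{r+n}. The recurrence is
  D(n) a_n - 3 a_{n-1} + 3 a_{n-2} = 0,  where D(n) = (r+n)(r+n-1) + (-5/12)(r+n) + (-7/12).
  a_n = [3 a_{n-1} - 3 a_{n-2}] / D(n).
Since the indicial polynomial factors as (r - r_1)(r - r_2), D(n) = (r_1 + n - r_1)(r_1 + n - r_2) = n(n + 25/12).
Evaluating step by step (a_0 = 1):
  n = 1: D(1) = 1(1 + 25/12) = 37/12; numerator = 3(1) = 3; a_1 = (3)/(37/12) = 36/37
  n = 2: D(2) = 2(2 + 25/12) = 49/6; numerator = 3(36/37) - 3(1) = -3/37; a_2 = (-3/37)/(49/6) = -18/1813
  n = 3: D(3) = 3(3 + 25/12) = 61/4; numerator = 3(-18/1813) - 3(36/37) = -5346/1813; a_3 = (-5346/1813)/(61/4) = -21384/110593
  n = 4: D(4) = 4(4 + 25/12) = 73/3; numerator = 3(-21384/110593) - 3(-18/1813) = -1242/2257; a_4 = (-1242/2257)/(73/3) = -3726/164761

r = 7/4; a_0 = 1; a_1 = 36/37; a_2 = -18/1813; a_3 = -21384/110593; a_4 = -3726/164761


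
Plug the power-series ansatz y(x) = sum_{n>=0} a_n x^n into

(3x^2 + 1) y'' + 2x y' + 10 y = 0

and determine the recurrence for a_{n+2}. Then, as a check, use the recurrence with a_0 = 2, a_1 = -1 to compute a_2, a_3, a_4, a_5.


Substitute y = sum_n a_n x^n.
(1 + 3 x^2) y'' contributes (n+2)(n+1) a_{n+2} + 3 n(n-1) a_n at x^n.
2 x y'(x) contributes 2 n a_n at x^n.
10 y(x) contributes 10 a_n at x^n.
Matching x^n: (n+2)(n+1) a_{n+2} + (3 n(n-1) + 2 n + 10) a_n = 0.
Thus a_{n+2} = (-3 n(n-1) - 2 n - 10) / ((n+1)(n+2)) * a_n.

Check with a_0 = 2, a_1 = -1 (apply the recurrence for n = 0, 1, 2, 3): a_0 = 2, a_1 = -1, a_2 = -10, a_3 = 2, a_4 = 50/3, a_5 = -17/5.

a_(n+2) = (-3 n(n-1) - 2 n - 10) / ((n+1)(n+2)) * a_n; check: a_0 = 2, a_1 = -1, a_2 = -10, a_3 = 2, a_4 = 50/3, a_5 = -17/5


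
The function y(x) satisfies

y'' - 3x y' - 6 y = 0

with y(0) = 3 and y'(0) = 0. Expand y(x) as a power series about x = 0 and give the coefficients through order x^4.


Ansatz: y(x) = sum_{n>=0} a_n x^n, so y'(x) = sum_{n>=1} n a_n x^(n-1) and y''(x) = sum_{n>=2} n(n-1) a_n x^(n-2).
Substitute into P(x) y'' + Q(x) y' + R(x) y = 0 with P(x) = 1, Q(x) = -3x, R(x) = -6, and match powers of x.
Initial conditions: a_0 = 3, a_1 = 0.
Setting the coefficient of each power of x to zero and solving order by order (substituting the coefficients already found):
  x^0: 2 a_2 - 6 a_0 = 0  ->  2 a_2 = 6 a_0 = 18  ->  a_2 = 9
  x^1: 6 a_3 - 9 a_1 = 0  ->  6 a_3 = 9 a_1 = 0  ->  a_3 = 0
  x^2: 12 a_4 - 12 a_2 = 0  ->  12 a_4 = 12 a_2 = 108  ->  a_4 = 9
Truncated series: y(x) = 3 + 9 x^2 + 9 x^4 + O(x^5).

a_0 = 3; a_1 = 0; a_2 = 9; a_3 = 0; a_4 = 9


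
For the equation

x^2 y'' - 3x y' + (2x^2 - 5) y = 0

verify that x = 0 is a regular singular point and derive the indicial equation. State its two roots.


Divide by x^2 to reach normal form y'' + P_1(x) y' + P_2(x) y = 0 with P_1(x) = -3/x and P_2(x) = 2 - 5/x^2.
x = 0 is a singular point because the y'-coefficient -3/x has a pole at x = 0 and the y-coefficient 2 - 5/x^2 has a pole at x = 0.
It is a regular singular point because x P_1(x) = p(x) = -3 and x^2 P_2(x) = q(x) = 2x^2 - 5 are polynomials, hence analytic at x = 0.
p(0) = -3,  q(0) = -5.
Indicial equation: r(r-1) + p(0) r + q(0) = 0, i.e. r^2 + (p(0) - 1) r + q(0) = 0, i.e. r^2 - 4 r - 5 = 0.
Discriminant: (-4)^2 - 4(-5) = 36, so r = (4 ± 6)/2.
Solving: r_1 = 5, r_2 = -1.

indicial: r^2 - 4 r - 5 = 0; roots r_1 = 5, r_2 = -1


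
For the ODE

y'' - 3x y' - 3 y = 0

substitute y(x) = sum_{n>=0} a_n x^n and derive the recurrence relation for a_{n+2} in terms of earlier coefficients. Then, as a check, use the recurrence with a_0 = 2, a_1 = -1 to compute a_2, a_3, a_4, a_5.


Substitute y = sum_n a_n x^n.
y''(x) has coefficient (n+2)(n+1) a_{n+2} at x^n;
-3 x y'(x) has coefficient -3 n a_n at x^n (shift);
-3 y(x) has coefficient -3 a_n at x^n.
Matching x^n: (n+2)(n+1) a_{n+2} + (-3n - 3) a_n = 0.
Thus a_{n+2} = (3n + 3) / ((n+1)(n+2)) * a_n.

Check with a_0 = 2, a_1 = -1 (apply the recurrence for n = 0, 1, 2, 3): a_0 = 2, a_1 = -1, a_2 = 3, a_3 = -1, a_4 = 9/4, a_5 = -3/5.

a_(n+2) = (3n + 3) / ((n+1)(n+2)) * a_n; check: a_0 = 2, a_1 = -1, a_2 = 3, a_3 = -1, a_4 = 9/4, a_5 = -3/5


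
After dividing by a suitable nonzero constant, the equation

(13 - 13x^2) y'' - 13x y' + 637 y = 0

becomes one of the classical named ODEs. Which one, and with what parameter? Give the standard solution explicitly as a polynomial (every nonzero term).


All three coefficients share the factor 13; dividing through by 13 gives  (1 - x^2) y'' - x y' + 49 y = 0.
This matches the Chebyshev equation (1 - x^2) y'' - x y' + n^2 y = 0 (note the -x y' term, not -2x y') with n^2 = 49, so n = 7; the polynomial solution is T_7(x).
With y = sum_k a_k x^k, matching x^k gives (k+2)(k+1) a_{k+2} = (k^2 - n^2) a_k = (k - 7)(k + 7) a_k. The right side vanishes at k = 7, so the series with the parity of 7 terminates at degree 7.
Standard normalization: leading coefficient of T_n is 2^(n-1), so a_7 = 2^6 = 64. Work downward with a_k = (k+1)(k+2) a_{k+2} / ((k - 7)(k + 7)):
  a_5 = (6)(7)(64) / ((5 - 7)(5 + 7)) = 2688/(-24) = -112
  a_3 = (4)(5)(-112) / ((3 - 7)(3 + 7)) = -2240/(-40) = 56
  a_1 = (2)(3)(56) / ((1 - 7)(1 + 7)) = 336/(-48) = -7
Hence T_7(x) = 64 x^7 - 112 x^5 + 56 x^3 - 7 x.

T_7(x); series = 64 x^7 - 112 x^5 + 56 x^3 - 7 x


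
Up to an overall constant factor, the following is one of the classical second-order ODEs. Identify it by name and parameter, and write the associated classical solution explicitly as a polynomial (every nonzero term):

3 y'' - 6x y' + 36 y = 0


All three coefficients share the factor 3; dividing through by 3 gives  y'' - 2x y' + 12 y = 0.
This matches the Hermite equation y'' - 2x y' + 2n y = 0 with 2n = 12, so n = 6; the polynomial solution is H_6(x).
With y = sum_k a_k x^k, matching x^k gives (k+2)(k+1) a_{k+2} = 2(k - n) a_k = 2(k - 6) a_k. The right side vanishes at k = 6, so the series with the parity of 6 terminates at degree 6.
Standard normalization: leading coefficient of H_n is 2^n, so a_6 = 2^6 = 64. Work downward with a_k = (k+1)(k+2) a_{k+2} / (2(k - n)):
  a_4 = (5)(6)(64) / (2(4 - 6)) = 1920/(-4) = -480
  a_2 = (3)(4)(-480) / (2(2 - 6)) = -5760/(-8) = 720
  a_0 = (1)(2)(720) / (2(0 - 6)) = 1440/(-12) = -120
Hence H_6(x) = 64 x^6 - 480 x^4 + 720 x^2 - 120.

H_6(x); series = 64 x^6 - 480 x^4 + 720 x^2 - 120


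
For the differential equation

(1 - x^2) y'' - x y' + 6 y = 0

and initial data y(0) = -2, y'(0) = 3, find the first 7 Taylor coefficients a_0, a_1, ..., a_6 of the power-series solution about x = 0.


Ansatz: y(x) = sum_{n>=0} a_n x^n, so y'(x) = sum_{n>=1} n a_n x^(n-1) and y''(x) = sum_{n>=2} n(n-1) a_n x^(n-2).
Substitute into P(x) y'' + Q(x) y' + R(x) y = 0 with P(x) = 1 - x^2, Q(x) = -x, R(x) = 6, and match powers of x.
Initial conditions: a_0 = -2, a_1 = 3.
Setting the coefficient of each power of x to zero and solving order by order (substituting the coefficients already found):
  x^0: 2 a_2 + 6 a_0 = 0  ->  2 a_2 = -6 a_0 = 12  ->  a_2 = 6
  x^1: 6 a_3 + 5 a_1 = 0  ->  6 a_3 = -5 a_1 = -15  ->  a_3 = -5/2
  x^2: 12 a_4 + 2 a_2 = 0  ->  12 a_4 = -2 a_2 = -12  ->  a_4 = -1
  x^3: 20 a_5 - 3 a_3 = 0  ->  20 a_5 = 3 a_3 = -15/2  ->  a_5 = -3/8
  x^4: 30 a_6 - 10 a_4 = 0  ->  30 a_6 = 10 a_4 = -10  ->  a_6 = -1/3
Truncated series: y(x) = -2 + 3 x + 6 x^2 - (5/2) x^3 - x^4 - (3/8) x^5 - (1/3) x^6 + O(x^7).

a_0 = -2; a_1 = 3; a_2 = 6; a_3 = -5/2; a_4 = -1; a_5 = -3/8; a_6 = -1/3


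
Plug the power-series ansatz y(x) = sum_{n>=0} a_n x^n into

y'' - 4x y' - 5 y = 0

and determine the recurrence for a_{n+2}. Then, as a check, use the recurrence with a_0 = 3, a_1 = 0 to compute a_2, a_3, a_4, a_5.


Substitute y = sum_n a_n x^n.
y''(x) has coefficient (n+2)(n+1) a_{n+2} at x^n;
-4 x y'(x) has coefficient -4 n a_n at x^n (shift);
-5 y(x) has coefficient -5 a_n at x^n.
Matching x^n: (n+2)(n+1) a_{n+2} + (-4n - 5) a_n = 0.
Thus a_{n+2} = (4n + 5) / ((n+1)(n+2)) * a_n.

Check with a_0 = 3, a_1 = 0 (apply the recurrence for n = 0, 1, 2, 3): a_0 = 3, a_1 = 0, a_2 = 15/2, a_3 = 0, a_4 = 65/8, a_5 = 0.

a_(n+2) = (4n + 5) / ((n+1)(n+2)) * a_n; check: a_0 = 3, a_1 = 0, a_2 = 15/2, a_3 = 0, a_4 = 65/8, a_5 = 0


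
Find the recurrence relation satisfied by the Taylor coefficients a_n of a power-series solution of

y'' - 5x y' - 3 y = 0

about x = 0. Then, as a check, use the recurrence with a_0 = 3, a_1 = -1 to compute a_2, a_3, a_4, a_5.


Substitute y = sum_n a_n x^n.
y''(x) has coefficient (n+2)(n+1) a_{n+2} at x^n;
-5 x y'(x) has coefficient -5 n a_n at x^n (shift);
-3 y(x) has coefficient -3 a_n at x^n.
Matching x^n: (n+2)(n+1) a_{n+2} + (-5n - 3) a_n = 0.
Thus a_{n+2} = (5n + 3) / ((n+1)(n+2)) * a_n.

Check with a_0 = 3, a_1 = -1 (apply the recurrence for n = 0, 1, 2, 3): a_0 = 3, a_1 = -1, a_2 = 9/2, a_3 = -4/3, a_4 = 39/8, a_5 = -6/5.

a_(n+2) = (5n + 3) / ((n+1)(n+2)) * a_n; check: a_0 = 3, a_1 = -1, a_2 = 9/2, a_3 = -4/3, a_4 = 39/8, a_5 = -6/5


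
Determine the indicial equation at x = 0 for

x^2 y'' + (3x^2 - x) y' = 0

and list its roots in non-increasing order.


Divide by x^2 to reach normal form y'' + P_1(x) y' + P_2(x) y = 0 with P_1(x) = 3 - 1/x and P_2(x) = 0.
x = 0 is a singular point because the y'-coefficient 3 - 1/x has a pole at x = 0.
It is a regular singular point because x P_1(x) = p(x) = 3x - 1 and x^2 P_2(x) = q(x) = 0 are polynomials, hence analytic at x = 0.
p(0) = -1,  q(0) = 0.
Indicial equation: r(r-1) + p(0) r + q(0) = 0, i.e. r^2 + (p(0) - 1) r + q(0) = 0, i.e. r^2 - 2 r = 0.
Discriminant: (-2)^2 - 4(0) = 4, so r = (2 ± 2)/2.
Solving: r_1 = 2, r_2 = 0.

indicial: r^2 - 2 r = 0; roots r_1 = 2, r_2 = 0


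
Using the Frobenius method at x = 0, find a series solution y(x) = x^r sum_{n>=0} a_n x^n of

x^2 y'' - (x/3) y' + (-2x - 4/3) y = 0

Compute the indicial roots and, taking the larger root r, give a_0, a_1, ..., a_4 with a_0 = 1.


Write in Frobenius form y'' + (p(x)/x) y' + (q(x)/x^2) y = 0:
  p(x) = -1/3,  q(x) = -2x - 4/3.
Indicial equation: r(r-1) + (-1/3) r + (-4/3) = 0 -> roots r_1 = 2, r_2 = -2/3.
Take r = r_1 = 2. Let y(x) = x^r sum_{n>=0} a_n x^n with a_0 = 1.
Substitute y = x^r sum a_n x^n and match x^{r+n}. The recurrence is
  D(n) a_n - 2 a_{n-1} = 0,  where D(n) = (r+n)(r+n-1) + (-1/3)(r+n) + (-4/3).
  a_n = 2 / D(n) * a_{n-1}.
Since the indicial polynomial factors as (r - r_1)(r - r_2), D(n) = (r_1 + n - r_1)(r_1 + n - r_2) = n(n + 8/3).
Evaluating step by step (a_0 = 1):
  n = 1: D(1) = 1(1 + 8/3) = 11/3; numerator = 2(1) = 2; a_1 = (2)/(11/3) = 6/11
  n = 2: D(2) = 2(2 + 8/3) = 28/3; numerator = 2(6/11) = 12/11; a_2 = (12/11)/(28/3) = 9/77
  n = 3: D(3) = 3(3 + 8/3) = 17; numerator = 2(9/77) = 18/77; a_3 = (18/77)/(17) = 18/1309
  n = 4: D(4) = 4(4 + 8/3) = 80/3; numerator = 2(18/1309) = 36/1309; a_4 = (36/1309)/(80/3) = 27/26180

r = 2; a_0 = 1; a_1 = 6/11; a_2 = 9/77; a_3 = 18/1309; a_4 = 27/26180


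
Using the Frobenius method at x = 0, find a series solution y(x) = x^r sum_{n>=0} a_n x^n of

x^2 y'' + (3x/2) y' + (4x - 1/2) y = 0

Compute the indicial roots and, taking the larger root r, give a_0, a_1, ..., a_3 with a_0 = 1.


Write in Frobenius form y'' + (p(x)/x) y' + (q(x)/x^2) y = 0:
  p(x) = 3/2,  q(x) = 4x - 1/2.
Indicial equation: r(r-1) + (3/2) r + (-1/2) = 0 -> roots r_1 = 1/2, r_2 = -1.
Take r = r_1 = 1/2. Let y(x) = x^r sum_{n>=0} a_n x^n with a_0 = 1.
Substitute y = x^r sum a_n x^n and match x^{r+n}. The recurrence is
  D(n) a_n + 4 a_{n-1} = 0,  where D(n) = (r+n)(r+n-1) + (3/2)(r+n) + (-1/2).
  a_n = -4 / D(n) * a_{n-1}.
Since the indicial polynomial factors as (r - r_1)(r - r_2), D(n) = (r_1 + n - r_1)(r_1 + n - r_2) = n(n + 3/2).
Evaluating step by step (a_0 = 1):
  n = 1: D(1) = 1(1 + 3/2) = 5/2; numerator = -4(1) = -4; a_1 = (-4)/(5/2) = -8/5
  n = 2: D(2) = 2(2 + 3/2) = 7; numerator = -4(-8/5) = 32/5; a_2 = (32/5)/(7) = 32/35
  n = 3: D(3) = 3(3 + 3/2) = 27/2; numerator = -4(32/35) = -128/35; a_3 = (-128/35)/(27/2) = -256/945

r = 1/2; a_0 = 1; a_1 = -8/5; a_2 = 32/35; a_3 = -256/945


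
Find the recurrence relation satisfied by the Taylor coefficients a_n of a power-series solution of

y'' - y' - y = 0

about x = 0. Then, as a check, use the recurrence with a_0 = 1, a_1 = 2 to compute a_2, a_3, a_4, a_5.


Substitute y = sum_n a_n x^n.
y''(x) has coefficient (n+2)(n+1) a_{n+2} at x^n;
-y'(x) has coefficient -(n+1) a_{n+1} at x^n;
-y(x) has coefficient -1 a_n at x^n.
Matching x^n: (n+2)(n+1) a_{n+2} - (n+1) a_{n+1} - 1 a_n = 0.
Thus a_{n+2} = [(n+1) a_{n+1} + 1 a_n] / ((n+1)(n+2)).

Check with a_0 = 1, a_1 = 2 (apply the recurrence for n = 0, 1, 2, 3): a_0 = 1, a_1 = 2, a_2 = 3/2, a_3 = 5/6, a_4 = 1/3, a_5 = 13/120.

a_(n+2) = [(n+1) a_(n+1) + 1 a_n] / ((n+1)(n+2)); check: a_0 = 1, a_1 = 2, a_2 = 3/2, a_3 = 5/6, a_4 = 1/3, a_5 = 13/120


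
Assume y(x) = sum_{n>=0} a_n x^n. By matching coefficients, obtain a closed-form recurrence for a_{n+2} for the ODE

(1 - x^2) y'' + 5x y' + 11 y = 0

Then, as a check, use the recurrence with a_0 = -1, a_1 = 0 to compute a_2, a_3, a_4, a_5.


Substitute y = sum_n a_n x^n.
(1 - 1 x^2) y'' contributes (n+2)(n+1) a_{n+2} - n(n-1) a_n at x^n.
5 x y'(x) contributes 5 n a_n at x^n.
11 y(x) contributes 11 a_n at x^n.
Matching x^n: (n+2)(n+1) a_{n+2} + (-n(n-1) + 5 n + 11) a_n = 0.
Thus a_{n+2} = (n(n-1) - 5 n - 11) / ((n+1)(n+2)) * a_n.

Check with a_0 = -1, a_1 = 0 (apply the recurrence for n = 0, 1, 2, 3): a_0 = -1, a_1 = 0, a_2 = 11/2, a_3 = 0, a_4 = -209/24, a_5 = 0.

a_(n+2) = (n(n-1) - 5 n - 11) / ((n+1)(n+2)) * a_n; check: a_0 = -1, a_1 = 0, a_2 = 11/2, a_3 = 0, a_4 = -209/24, a_5 = 0


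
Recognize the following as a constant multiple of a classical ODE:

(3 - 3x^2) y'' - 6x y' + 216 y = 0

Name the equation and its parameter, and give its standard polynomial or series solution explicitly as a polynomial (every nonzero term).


All three coefficients share the factor 3; dividing through by 3 gives  (1 - x^2) y'' - 2x y' + 72 y = 0.
This matches the Legendre equation (1 - x^2) y'' - 2x y' + n(n+1) y = 0 (note the -2x y' term) with n(n+1) = 72, so n = 8; the polynomial solution is P_8(x).
With y = sum_k a_k x^k, matching x^k gives (k+2)(k+1) a_{k+2} = [k(k+1) - n(n+1)] a_k = (k - 8)(k + 9) a_k. The right side vanishes at k = 8, so the series with the parity of 8 terminates at degree 8.
Standard normalization (P_n(1) = 1): leading coefficient (2n)!/(2^n (n!)^2) = 20922789888000/(256*1625702400) = 6435/128, so a_8 = 6435/128. Work downward with a_k = (k+1)(k+2) a_{k+2} / ((k - 8)(k + 9)):
  a_6 = (7)(8)(6435/128) / ((6 - 8)(6 + 9)) = (45045/16)/(-30) = -3003/32
  a_4 = (5)(6)(-3003/32) / ((4 - 8)(4 + 9)) = (-45045/16)/(-52) = 3465/64
  a_2 = (3)(4)(3465/64) / ((2 - 8)(2 + 9)) = (10395/16)/(-66) = -315/32
  a_0 = (1)(2)(-315/32) / ((0 - 8)(0 + 9)) = (-315/16)/(-72) = 35/128
Hence P_8(x) = 6435 x^8/128 - 3003 x^6/32 + 3465 x^4/64 - 315 x^2/32 + 35/128.

P_8(x); series = 6435 x^8/128 - 3003 x^6/32 + 3465 x^4/64 - 315 x^2/32 + 35/128


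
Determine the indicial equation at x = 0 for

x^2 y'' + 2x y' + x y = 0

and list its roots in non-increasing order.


Divide by x^2 to reach normal form y'' + P_1(x) y' + P_2(x) y = 0 with P_1(x) = 2/x and P_2(x) = 1/x.
x = 0 is a singular point because the y'-coefficient 2/x has a pole at x = 0 and the y-coefficient 1/x has a pole at x = 0.
It is a regular singular point because x P_1(x) = p(x) = 2 and x^2 P_2(x) = q(x) = x are polynomials, hence analytic at x = 0.
p(0) = 2,  q(0) = 0.
Indicial equation: r(r-1) + p(0) r + q(0) = 0, i.e. r^2 + (p(0) - 1) r + q(0) = 0, i.e. r^2 + 1 r = 0.
Discriminant: (1)^2 - 4(0) = 1, so r = (-1 ± 1)/2.
Solving: r_1 = 0, r_2 = -1.

indicial: r^2 + 1 r = 0; roots r_1 = 0, r_2 = -1


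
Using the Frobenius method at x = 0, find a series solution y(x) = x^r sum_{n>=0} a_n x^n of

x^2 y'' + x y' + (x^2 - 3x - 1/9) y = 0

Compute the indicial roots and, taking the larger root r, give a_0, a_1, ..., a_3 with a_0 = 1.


Write in Frobenius form y'' + (p(x)/x) y' + (q(x)/x^2) y = 0:
  p(x) = 1,  q(x) = x^2 - 3x - 1/9.
Indicial equation: r(r-1) + (1) r + (-1/9) = 0 -> roots r_1 = 1/3, r_2 = -1/3.
Take r = r_1 = 1/3. Let y(x) = x^r sum_{n>=0} a_n x^n with a_0 = 1.
Substitute y = x^r sum a_n x^n and match x^{r+n}. The recurrence is
  D(n) a_n - 3 a_{n-1} + 1 a_{n-2} = 0,  where D(n) = (r+n)(r+n-1) + (1)(r+n) + (-1/9).
  a_n = [3 a_{n-1} - 1 a_{n-2}] / D(n).
Since the indicial polynomial factors as (r - r_1)(r - r_2), D(n) = (r_1 + n - r_1)(r_1 + n - r_2) = n(n + 2/3).
Evaluating step by step (a_0 = 1):
  n = 1: D(1) = 1(1 + 2/3) = 5/3; numerator = 3(1) = 3; a_1 = (3)/(5/3) = 9/5
  n = 2: D(2) = 2(2 + 2/3) = 16/3; numerator = 3(9/5) - 1(1) = 22/5; a_2 = (22/5)/(16/3) = 33/40
  n = 3: D(3) = 3(3 + 2/3) = 11; numerator = 3(33/40) - 1(9/5) = 27/40; a_3 = (27/40)/(11) = 27/440

r = 1/3; a_0 = 1; a_1 = 9/5; a_2 = 33/40; a_3 = 27/440


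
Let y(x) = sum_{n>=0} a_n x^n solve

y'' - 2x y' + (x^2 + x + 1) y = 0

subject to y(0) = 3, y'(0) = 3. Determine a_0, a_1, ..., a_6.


Ansatz: y(x) = sum_{n>=0} a_n x^n, so y'(x) = sum_{n>=1} n a_n x^(n-1) and y''(x) = sum_{n>=2} n(n-1) a_n x^(n-2).
Substitute into P(x) y'' + Q(x) y' + R(x) y = 0 with P(x) = 1, Q(x) = -2x, R(x) = x^2 + x + 1, and match powers of x.
Initial conditions: a_0 = 3, a_1 = 3.
Setting the coefficient of each power of x to zero and solving order by order (substituting the coefficients already found):
  x^0: 2 a_2 + a_0 = 0  ->  2 a_2 = -a_0 = -3  ->  a_2 = -3/2
  x^1: 6 a_3 - a_1 + a_0 = 0  ->  6 a_3 = a_1 - a_0 = 0  ->  a_3 = 0
  x^2: 12 a_4 - 3 a_2 + a_1 + a_0 = 0  ->  12 a_4 = 3 a_2 - a_1 - a_0 = -21/2  ->  a_4 = -7/8
  x^3: 20 a_5 - 5 a_3 + a_2 + a_1 = 0  ->  20 a_5 = 5 a_3 - a_2 - a_1 = -3/2  ->  a_5 = -3/40
  x^4: 30 a_6 - 7 a_4 + a_3 + a_2 = 0  ->  30 a_6 = 7 a_4 - a_3 - a_2 = -37/8  ->  a_6 = -37/240
Truncated series: y(x) = 3 + 3 x - (3/2) x^2 - (7/8) x^4 - (3/40) x^5 - (37/240) x^6 + O(x^7).

a_0 = 3; a_1 = 3; a_2 = -3/2; a_3 = 0; a_4 = -7/8; a_5 = -3/40; a_6 = -37/240


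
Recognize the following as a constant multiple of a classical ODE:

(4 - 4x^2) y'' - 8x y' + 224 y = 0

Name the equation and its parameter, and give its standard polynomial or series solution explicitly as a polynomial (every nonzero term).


All three coefficients share the factor 4; dividing through by 4 gives  (1 - x^2) y'' - 2x y' + 56 y = 0.
This matches the Legendre equation (1 - x^2) y'' - 2x y' + n(n+1) y = 0 (note the -2x y' term) with n(n+1) = 56, so n = 7; the polynomial solution is P_7(x).
With y = sum_k a_k x^k, matching x^k gives (k+2)(k+1) a_{k+2} = [k(k+1) - n(n+1)] a_k = (k - 7)(k + 8) a_k. The right side vanishes at k = 7, so the series with the parity of 7 terminates at degree 7.
Standard normalization (P_n(1) = 1): leading coefficient (2n)!/(2^n (n!)^2) = 87178291200/(128*25401600) = 429/16, so a_7 = 429/16. Work downward with a_k = (k+1)(k+2) a_{k+2} / ((k - 7)(k + 8)):
  a_5 = (6)(7)(429/16) / ((5 - 7)(5 + 8)) = (9009/8)/(-26) = -693/16
  a_3 = (4)(5)(-693/16) / ((3 - 7)(3 + 8)) = (-3465/4)/(-44) = 315/16
  a_1 = (2)(3)(315/16) / ((1 - 7)(1 + 8)) = (945/8)/(-54) = -35/16
Hence P_7(x) = 429 x^7/16 - 693 x^5/16 + 315 x^3/16 - 35 x/16.

P_7(x); series = 429 x^7/16 - 693 x^5/16 + 315 x^3/16 - 35 x/16


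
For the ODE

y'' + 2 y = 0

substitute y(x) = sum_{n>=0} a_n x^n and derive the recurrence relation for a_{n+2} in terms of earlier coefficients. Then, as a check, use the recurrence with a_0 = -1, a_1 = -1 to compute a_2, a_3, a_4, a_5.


Substitute y = sum_n a_n x^n into y'' + (const) y = 0.
y''(x) = sum_{n>=0} (n+2)(n+1) a_{n+2} x^n.
The ODE becomes sum_n [(n+2)(n+1) a_{n+2} + 2 a_n] x^n = 0.
Setting each coefficient to zero gives the recurrence:
  (n+2)(n+1) a_{n+2} + 2 a_n = 0,
  a_{n+2} = -2 / ((n+1)(n+2)) a_n.

Check with a_0 = -1, a_1 = -1 (apply the recurrence for n = 0, 1, 2, 3): a_0 = -1, a_1 = -1, a_2 = 1, a_3 = 1/3, a_4 = -1/6, a_5 = -1/30.

a_{n+2} = -2/((n+1)(n+2)) * a_n; check: a_0 = -1, a_1 = -1, a_2 = 1, a_3 = 1/3, a_4 = -1/6, a_5 = -1/30


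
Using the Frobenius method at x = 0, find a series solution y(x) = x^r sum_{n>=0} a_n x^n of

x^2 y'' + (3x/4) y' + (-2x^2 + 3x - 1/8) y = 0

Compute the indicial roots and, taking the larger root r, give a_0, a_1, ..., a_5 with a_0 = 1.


Write in Frobenius form y'' + (p(x)/x) y' + (q(x)/x^2) y = 0:
  p(x) = 3/4,  q(x) = -2x^2 + 3x - 1/8.
Indicial equation: r(r-1) + (3/4) r + (-1/8) = 0 -> roots r_1 = 1/2, r_2 = -1/4.
Take r = r_1 = 1/2. Let y(x) = x^r sum_{n>=0} a_n x^n with a_0 = 1.
Substitute y = x^r sum a_n x^n and match x^{r+n}. The recurrence is
  D(n) a_n + 3 a_{n-1} - 2 a_{n-2} = 0,  where D(n) = (r+n)(r+n-1) + (3/4)(r+n) + (-1/8).
  a_n = [-3 a_{n-1} + 2 a_{n-2}] / D(n).
Since the indicial polynomial factors as (r - r_1)(r - r_2), D(n) = (r_1 + n - r_1)(r_1 + n - r_2) = n(n + 3/4).
Evaluating step by step (a_0 = 1):
  n = 1: D(1) = 1(1 + 3/4) = 7/4; numerator = -3(1) = -3; a_1 = (-3)/(7/4) = -12/7
  n = 2: D(2) = 2(2 + 3/4) = 11/2; numerator = -3(-12/7) + 2(1) = 50/7; a_2 = (50/7)/(11/2) = 100/77
  n = 3: D(3) = 3(3 + 3/4) = 45/4; numerator = -3(100/77) + 2(-12/7) = -564/77; a_3 = (-564/77)/(45/4) = -752/1155
  n = 4: D(4) = 4(4 + 3/4) = 19; numerator = -3(-752/1155) + 2(100/77) = 1752/385; a_4 = (1752/385)/(19) = 1752/7315
  n = 5: D(5) = 5(5 + 3/4) = 115/4; numerator = -3(1752/7315) + 2(-752/1155) = -44344/21945; a_5 = (-44344/21945)/(115/4) = -7712/109725

r = 1/2; a_0 = 1; a_1 = -12/7; a_2 = 100/77; a_3 = -752/1155; a_4 = 1752/7315; a_5 = -7712/109725


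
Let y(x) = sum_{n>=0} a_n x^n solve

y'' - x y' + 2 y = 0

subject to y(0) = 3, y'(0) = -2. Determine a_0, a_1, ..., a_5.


Ansatz: y(x) = sum_{n>=0} a_n x^n, so y'(x) = sum_{n>=1} n a_n x^(n-1) and y''(x) = sum_{n>=2} n(n-1) a_n x^(n-2).
Substitute into P(x) y'' + Q(x) y' + R(x) y = 0 with P(x) = 1, Q(x) = -x, R(x) = 2, and match powers of x.
Initial conditions: a_0 = 3, a_1 = -2.
Setting the coefficient of each power of x to zero and solving order by order (substituting the coefficients already found):
  x^0: 2 a_2 + 2 a_0 = 0  ->  2 a_2 = -2 a_0 = -6  ->  a_2 = -3
  x^1: 6 a_3 + a_1 = 0  ->  6 a_3 = -a_1 = 2  ->  a_3 = 1/3
  x^2: 12 a_4 = 0  ->  a_4 = 0
  x^3: 20 a_5 - a_3 = 0  ->  20 a_5 = a_3 = 1/3  ->  a_5 = 1/60
Truncated series: y(x) = 3 - 2 x - 3 x^2 + (1/3) x^3 + (1/60) x^5 + O(x^6).

a_0 = 3; a_1 = -2; a_2 = -3; a_3 = 1/3; a_4 = 0; a_5 = 1/60


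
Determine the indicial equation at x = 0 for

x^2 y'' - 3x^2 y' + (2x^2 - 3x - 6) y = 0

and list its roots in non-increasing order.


Divide by x^2 to reach normal form y'' + P_1(x) y' + P_2(x) y = 0 with P_1(x) = -3 and P_2(x) = 2 - 3/x - 6/x^2.
x = 0 is a singular point because the y-coefficient 2 - 3/x - 6/x^2 has a pole at x = 0.
It is a regular singular point because x P_1(x) = p(x) = -3x and x^2 P_2(x) = q(x) = 2x^2 - 3x - 6 are polynomials, hence analytic at x = 0.
p(0) = 0,  q(0) = -6.
Indicial equation: r(r-1) + p(0) r + q(0) = 0, i.e. r^2 + (p(0) - 1) r + q(0) = 0, i.e. r^2 - 1 r - 6 = 0.
Discriminant: (-1)^2 - 4(-6) = 25, so r = (1 ± 5)/2.
Solving: r_1 = 3, r_2 = -2.

indicial: r^2 - 1 r - 6 = 0; roots r_1 = 3, r_2 = -2


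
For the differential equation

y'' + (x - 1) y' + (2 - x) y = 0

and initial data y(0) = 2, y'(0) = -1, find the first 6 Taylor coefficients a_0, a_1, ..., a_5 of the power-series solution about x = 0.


Ansatz: y(x) = sum_{n>=0} a_n x^n, so y'(x) = sum_{n>=1} n a_n x^(n-1) and y''(x) = sum_{n>=2} n(n-1) a_n x^(n-2).
Substitute into P(x) y'' + Q(x) y' + R(x) y = 0 with P(x) = 1, Q(x) = x - 1, R(x) = 2 - x, and match powers of x.
Initial conditions: a_0 = 2, a_1 = -1.
Setting the coefficient of each power of x to zero and solving order by order (substituting the coefficients already found):
  x^0: 2 a_2 - a_1 + 2 a_0 = 0  ->  2 a_2 = a_1 - 2 a_0 = -5  ->  a_2 = -5/2
  x^1: 6 a_3 - 2 a_2 + 3 a_1 - a_0 = 0  ->  6 a_3 = 2 a_2 - 3 a_1 + a_0 = 0  ->  a_3 = 0
  x^2: 12 a_4 - 3 a_3 + 4 a_2 - a_1 = 0  ->  12 a_4 = 3 a_3 - 4 a_2 + a_1 = 9  ->  a_4 = 3/4
  x^3: 20 a_5 - 4 a_4 + 5 a_3 - a_2 = 0  ->  20 a_5 = 4 a_4 - 5 a_3 + a_2 = 1/2  ->  a_5 = 1/40
Truncated series: y(x) = 2 - x - (5/2) x^2 + (3/4) x^4 + (1/40) x^5 + O(x^6).

a_0 = 2; a_1 = -1; a_2 = -5/2; a_3 = 0; a_4 = 3/4; a_5 = 1/40


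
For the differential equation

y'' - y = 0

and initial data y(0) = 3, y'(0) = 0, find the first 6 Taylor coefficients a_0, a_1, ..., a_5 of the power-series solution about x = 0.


Ansatz: y(x) = sum_{n>=0} a_n x^n, so y'(x) = sum_{n>=1} n a_n x^(n-1) and y''(x) = sum_{n>=2} n(n-1) a_n x^(n-2).
Substitute into P(x) y'' + Q(x) y' + R(x) y = 0 with P(x) = 1, Q(x) = 0, R(x) = -1, and match powers of x.
Initial conditions: a_0 = 3, a_1 = 0.
Setting the coefficient of each power of x to zero and solving order by order (substituting the coefficients already found):
  x^0: 2 a_2 - a_0 = 0  ->  2 a_2 = a_0 = 3  ->  a_2 = 3/2
  x^1: 6 a_3 - a_1 = 0  ->  6 a_3 = a_1 = 0  ->  a_3 = 0
  x^2: 12 a_4 - a_2 = 0  ->  12 a_4 = a_2 = 3/2  ->  a_4 = 1/8
  x^3: 20 a_5 - a_3 = 0  ->  20 a_5 = a_3 = 0  ->  a_5 = 0
Truncated series: y(x) = 3 + (3/2) x^2 + (1/8) x^4 + O(x^6).

a_0 = 3; a_1 = 0; a_2 = 3/2; a_3 = 0; a_4 = 1/8; a_5 = 0


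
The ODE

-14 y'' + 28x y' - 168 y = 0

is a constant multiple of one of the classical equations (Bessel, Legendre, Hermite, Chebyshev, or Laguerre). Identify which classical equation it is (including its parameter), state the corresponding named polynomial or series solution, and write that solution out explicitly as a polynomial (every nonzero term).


All three coefficients share the factor -14; dividing through by -14 gives  y'' - 2x y' + 12 y = 0.
This matches the Hermite equation y'' - 2x y' + 2n y = 0 with 2n = 12, so n = 6; the polynomial solution is H_6(x).
With y = sum_k a_k x^k, matching x^k gives (k+2)(k+1) a_{k+2} = 2(k - n) a_k = 2(k - 6) a_k. The right side vanishes at k = 6, so the series with the parity of 6 terminates at degree 6.
Standard normalization: leading coefficient of H_n is 2^n, so a_6 = 2^6 = 64. Work downward with a_k = (k+1)(k+2) a_{k+2} / (2(k - n)):
  a_4 = (5)(6)(64) / (2(4 - 6)) = 1920/(-4) = -480
  a_2 = (3)(4)(-480) / (2(2 - 6)) = -5760/(-8) = 720
  a_0 = (1)(2)(720) / (2(0 - 6)) = 1440/(-12) = -120
Hence H_6(x) = 64 x^6 - 480 x^4 + 720 x^2 - 120.

H_6(x); series = 64 x^6 - 480 x^4 + 720 x^2 - 120


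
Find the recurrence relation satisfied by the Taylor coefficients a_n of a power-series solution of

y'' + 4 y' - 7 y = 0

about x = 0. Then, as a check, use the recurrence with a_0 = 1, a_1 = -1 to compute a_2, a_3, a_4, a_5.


Substitute y = sum_n a_n x^n.
y''(x) has coefficient (n+2)(n+1) a_{n+2} at x^n;
4 y'(x) has coefficient 4 (n+1) a_{n+1} at x^n;
-7 y(x) has coefficient -7 a_n at x^n.
Matching x^n: (n+2)(n+1) a_{n+2} + 4 (n+1) a_{n+1} - 7 a_n = 0.
Thus a_{n+2} = [-4 (n+1) a_{n+1} + 7 a_n] / ((n+1)(n+2)).

Check with a_0 = 1, a_1 = -1 (apply the recurrence for n = 0, 1, 2, 3): a_0 = 1, a_1 = -1, a_2 = 11/2, a_3 = -17/2, a_4 = 281/24, a_5 = -1481/120.

a_(n+2) = [-4 (n+1) a_(n+1) + 7 a_n] / ((n+1)(n+2)); check: a_0 = 1, a_1 = -1, a_2 = 11/2, a_3 = -17/2, a_4 = 281/24, a_5 = -1481/120


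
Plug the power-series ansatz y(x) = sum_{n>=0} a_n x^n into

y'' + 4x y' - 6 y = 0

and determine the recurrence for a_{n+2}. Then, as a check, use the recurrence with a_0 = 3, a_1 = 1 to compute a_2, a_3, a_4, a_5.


Substitute y = sum_n a_n x^n.
y''(x) has coefficient (n+2)(n+1) a_{n+2} at x^n;
4 x y'(x) has coefficient 4 n a_n at x^n (shift);
-6 y(x) has coefficient -6 a_n at x^n.
Matching x^n: (n+2)(n+1) a_{n+2} + (4n - 6) a_n = 0.
Thus a_{n+2} = (-4n + 6) / ((n+1)(n+2)) * a_n.

Check with a_0 = 3, a_1 = 1 (apply the recurrence for n = 0, 1, 2, 3): a_0 = 3, a_1 = 1, a_2 = 9, a_3 = 1/3, a_4 = -3/2, a_5 = -1/10.

a_(n+2) = (-4n + 6) / ((n+1)(n+2)) * a_n; check: a_0 = 3, a_1 = 1, a_2 = 9, a_3 = 1/3, a_4 = -3/2, a_5 = -1/10


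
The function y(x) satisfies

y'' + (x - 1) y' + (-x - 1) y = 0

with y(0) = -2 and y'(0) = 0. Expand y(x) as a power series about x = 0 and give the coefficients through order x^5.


Ansatz: y(x) = sum_{n>=0} a_n x^n, so y'(x) = sum_{n>=1} n a_n x^(n-1) and y''(x) = sum_{n>=2} n(n-1) a_n x^(n-2).
Substitute into P(x) y'' + Q(x) y' + R(x) y = 0 with P(x) = 1, Q(x) = x - 1, R(x) = -x - 1, and match powers of x.
Initial conditions: a_0 = -2, a_1 = 0.
Setting the coefficient of each power of x to zero and solving order by order (substituting the coefficients already found):
  x^0: 2 a_2 - a_1 - a_0 = 0  ->  2 a_2 = a_1 + a_0 = -2  ->  a_2 = -1
  x^1: 6 a_3 - 2 a_2 - a_0 = 0  ->  6 a_3 = 2 a_2 + a_0 = -4  ->  a_3 = -2/3
  x^2: 12 a_4 - 3 a_3 + a_2 - a_1 = 0  ->  12 a_4 = 3 a_3 - a_2 + a_1 = -1  ->  a_4 = -1/12
  x^3: 20 a_5 - 4 a_4 + 2 a_3 - a_2 = 0  ->  20 a_5 = 4 a_4 - 2 a_3 + a_2 = 0  ->  a_5 = 0
Truncated series: y(x) = -2 - x^2 - (2/3) x^3 - (1/12) x^4 + O(x^6).

a_0 = -2; a_1 = 0; a_2 = -1; a_3 = -2/3; a_4 = -1/12; a_5 = 0


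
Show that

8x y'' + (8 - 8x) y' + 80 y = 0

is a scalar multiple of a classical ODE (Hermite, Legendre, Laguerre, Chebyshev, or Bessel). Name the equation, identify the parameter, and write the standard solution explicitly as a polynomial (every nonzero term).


All three coefficients share the factor 8; dividing through by 8 gives  x y'' + (1 - x) y' + 10 y = 0.
This matches the Laguerre equation x y'' + (1 - x) y' + n y = 0 with n = 10; the polynomial solution is L_10(x).
With y = sum_k a_k x^k, matching x^k gives (k+1)k a_{k+1} + (k+1) a_{k+1} - k a_k + n a_k = 0, i.e. (k+1)^2 a_{k+1} = (k - n) a_k = (k - 10) a_k. The right side vanishes at k = 10, so the series terminates at degree 10.
Standard normalization L_n(0) = 1 gives a_0 = 1. Work upward with a_{k+1} = (k - 10) a_k / (k+1)^2:
  a_1 = (0 - 10)(1) / 1^2 = -10/1 = -10
  a_2 = (1 - 10)(-10) / 2^2 = 90/4 = 45/2
  a_3 = (2 - 10)(45/2) / 3^2 = -180/9 = -20
  a_4 = (3 - 10)(-20) / 4^2 = 140/16 = 35/4
  a_5 = (4 - 10)(35/4) / 5^2 = (-105/2)/25 = -21/10
  a_6 = (5 - 10)(-21/10) / 6^2 = (21/2)/36 = 7/24
  a_7 = (6 - 10)(7/24) / 7^2 = (-7/6)/49 = -1/42
  a_8 = (7 - 10)(-1/42) / 8^2 = (1/14)/64 = 1/896
  a_9 = (8 - 10)(1/896) / 9^2 = (-1/448)/81 = -1/36288
  a_10 = (9 - 10)(-1/36288) / 10^2 = (1/36288)/100 = 1/3628800
Hence L_10(x) = x^10/3628800 - x^9/36288 + x^8/896 - x^7/42 + 7 x^6/24 - 21 x^5/10 + 35 x^4/4 - 20 x^3 + 45 x^2/2 - 10 x + 1.

L_10(x); series = x^10/3628800 - x^9/36288 + x^8/896 - x^7/42 + 7 x^6/24 - 21 x^5/10 + 35 x^4/4 - 20 x^3 + 45 x^2/2 - 10 x + 1


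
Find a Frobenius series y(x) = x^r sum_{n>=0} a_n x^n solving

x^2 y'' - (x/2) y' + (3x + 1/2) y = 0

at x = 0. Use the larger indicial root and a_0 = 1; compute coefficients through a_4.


Write in Frobenius form y'' + (p(x)/x) y' + (q(x)/x^2) y = 0:
  p(x) = -1/2,  q(x) = 3x + 1/2.
Indicial equation: r(r-1) + (-1/2) r + (1/2) = 0 -> roots r_1 = 1, r_2 = 1/2.
Take r = r_1 = 1. Let y(x) = x^r sum_{n>=0} a_n x^n with a_0 = 1.
Substitute y = x^r sum a_n x^n and match x^{r+n}. The recurrence is
  D(n) a_n + 3 a_{n-1} = 0,  where D(n) = (r+n)(r+n-1) + (-1/2)(r+n) + (1/2).
  a_n = -3 / D(n) * a_{n-1}.
Since the indicial polynomial factors as (r - r_1)(r - r_2), D(n) = (r_1 + n - r_1)(r_1 + n - r_2) = n(n + 1/2).
Evaluating step by step (a_0 = 1):
  n = 1: D(1) = 1(1 + 1/2) = 3/2; numerator = -3(1) = -3; a_1 = (-3)/(3/2) = -2
  n = 2: D(2) = 2(2 + 1/2) = 5; numerator = -3(-2) = 6; a_2 = (6)/(5) = 6/5
  n = 3: D(3) = 3(3 + 1/2) = 21/2; numerator = -3(6/5) = -18/5; a_3 = (-18/5)/(21/2) = -12/35
  n = 4: D(4) = 4(4 + 1/2) = 18; numerator = -3(-12/35) = 36/35; a_4 = (36/35)/(18) = 2/35

r = 1; a_0 = 1; a_1 = -2; a_2 = 6/5; a_3 = -12/35; a_4 = 2/35


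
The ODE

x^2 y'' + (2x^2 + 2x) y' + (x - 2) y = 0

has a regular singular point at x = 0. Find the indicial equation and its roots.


Divide by x^2 to reach normal form y'' + P_1(x) y' + P_2(x) y = 0 with P_1(x) = 2 + 2/x and P_2(x) = 1/x - 2/x^2.
x = 0 is a singular point because the y'-coefficient 2 + 2/x has a pole at x = 0 and the y-coefficient 1/x - 2/x^2 has a pole at x = 0.
It is a regular singular point because x P_1(x) = p(x) = 2x + 2 and x^2 P_2(x) = q(x) = x - 2 are polynomials, hence analytic at x = 0.
p(0) = 2,  q(0) = -2.
Indicial equation: r(r-1) + p(0) r + q(0) = 0, i.e. r^2 + (p(0) - 1) r + q(0) = 0, i.e. r^2 + 1 r - 2 = 0.
Discriminant: (1)^2 - 4(-2) = 9, so r = (-1 ± 3)/2.
Solving: r_1 = 1, r_2 = -2.

indicial: r^2 + 1 r - 2 = 0; roots r_1 = 1, r_2 = -2


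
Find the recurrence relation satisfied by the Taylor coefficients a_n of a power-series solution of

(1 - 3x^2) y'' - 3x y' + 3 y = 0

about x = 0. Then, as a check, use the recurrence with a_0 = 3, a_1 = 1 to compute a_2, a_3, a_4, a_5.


Substitute y = sum_n a_n x^n.
(1 - 3 x^2) y'' contributes (n+2)(n+1) a_{n+2} - 3 n(n-1) a_n at x^n.
-3 x y'(x) contributes -3 n a_n at x^n.
3 y(x) contributes 3 a_n at x^n.
Matching x^n: (n+2)(n+1) a_{n+2} + (-3 n(n-1) - 3 n + 3) a_n = 0.
Thus a_{n+2} = (3 n(n-1) + 3 n - 3) / ((n+1)(n+2)) * a_n.

Check with a_0 = 3, a_1 = 1 (apply the recurrence for n = 0, 1, 2, 3): a_0 = 3, a_1 = 1, a_2 = -9/2, a_3 = 0, a_4 = -27/8, a_5 = 0.

a_(n+2) = (3 n(n-1) + 3 n - 3) / ((n+1)(n+2)) * a_n; check: a_0 = 3, a_1 = 1, a_2 = -9/2, a_3 = 0, a_4 = -27/8, a_5 = 0


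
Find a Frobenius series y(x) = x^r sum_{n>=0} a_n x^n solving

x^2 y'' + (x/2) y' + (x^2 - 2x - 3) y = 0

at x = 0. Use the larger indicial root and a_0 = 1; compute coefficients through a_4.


Write in Frobenius form y'' + (p(x)/x) y' + (q(x)/x^2) y = 0:
  p(x) = 1/2,  q(x) = x^2 - 2x - 3.
Indicial equation: r(r-1) + (1/2) r + (-3) = 0 -> roots r_1 = 2, r_2 = -3/2.
Take r = r_1 = 2. Let y(x) = x^r sum_{n>=0} a_n x^n with a_0 = 1.
Substitute y = x^r sum a_n x^n and match x^{r+n}. The recurrence is
  D(n) a_n - 2 a_{n-1} + 1 a_{n-2} = 0,  where D(n) = (r+n)(r+n-1) + (1/2)(r+n) + (-3).
  a_n = [2 a_{n-1} - 1 a_{n-2}] / D(n).
Since the indicial polynomial factors as (r - r_1)(r - r_2), D(n) = (r_1 + n - r_1)(r_1 + n - r_2) = n(n + 7/2).
Evaluating step by step (a_0 = 1):
  n = 1: D(1) = 1(1 + 7/2) = 9/2; numerator = 2(1) = 2; a_1 = (2)/(9/2) = 4/9
  n = 2: D(2) = 2(2 + 7/2) = 11; numerator = 2(4/9) - 1(1) = -1/9; a_2 = (-1/9)/(11) = -1/99
  n = 3: D(3) = 3(3 + 7/2) = 39/2; numerator = 2(-1/99) - 1(4/9) = -46/99; a_3 = (-46/99)/(39/2) = -92/3861
  n = 4: D(4) = 4(4 + 7/2) = 30; numerator = 2(-92/3861) - 1(-1/99) = -145/3861; a_4 = (-145/3861)/(30) = -29/23166

r = 2; a_0 = 1; a_1 = 4/9; a_2 = -1/99; a_3 = -92/3861; a_4 = -29/23166


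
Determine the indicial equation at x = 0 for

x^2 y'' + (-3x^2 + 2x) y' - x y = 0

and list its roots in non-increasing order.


Divide by x^2 to reach normal form y'' + P_1(x) y' + P_2(x) y = 0 with P_1(x) = -3 + 2/x and P_2(x) = -1/x.
x = 0 is a singular point because the y'-coefficient -3 + 2/x has a pole at x = 0 and the y-coefficient -1/x has a pole at x = 0.
It is a regular singular point because x P_1(x) = p(x) = 2 - 3x and x^2 P_2(x) = q(x) = -x are polynomials, hence analytic at x = 0.
p(0) = 2,  q(0) = 0.
Indicial equation: r(r-1) + p(0) r + q(0) = 0, i.e. r^2 + (p(0) - 1) r + q(0) = 0, i.e. r^2 + 1 r = 0.
Discriminant: (1)^2 - 4(0) = 1, so r = (-1 ± 1)/2.
Solving: r_1 = 0, r_2 = -1.

indicial: r^2 + 1 r = 0; roots r_1 = 0, r_2 = -1


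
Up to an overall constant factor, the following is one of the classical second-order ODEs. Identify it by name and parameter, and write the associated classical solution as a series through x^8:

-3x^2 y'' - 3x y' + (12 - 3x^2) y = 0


All three coefficients share the factor -3; dividing through by -3 gives  x^2 y'' + x y' + (x^2 - 4) y = 0.
This matches the Bessel equation x^2 y'' + x y' + (x^2 - nu^2) y = 0 with nu^2 = 4, so nu = 2; the solution bounded at x = 0 is J_2(x).
Frobenius at x = 0: indicial roots ±nu; for r = nu the recurrence k(k + 2nu) c_k = -c_{k-2} gives the standard series J_nu(x) = sum_{k>=0} (-1)^k / (k! (k+nu)!) (x/2)^(2k+nu). Evaluate the first 4 terms:
  k = 0: (-1)^0 / (0! * 2! * 2^2) x^2 = 1/(1*2*4) x^2 = (1/8) x^2
  k = 1: (-1)^1 / (1! * 3! * 2^4) x^4 = -1/(1*6*16) x^4 = (-1/96) x^4
  k = 2: (-1)^2 / (2! * 4! * 2^6) x^6 = 1/(2*24*64) x^6 = (1/3072) x^6
  k = 3: (-1)^3 / (3! * 5! * 2^8) x^8 = -1/(6*120*256) x^8 = (-1/184320) x^8
Hence J_2(x) = -x^8/184320 + x^6/3072 - x^4/96 + x^2/8 + ....

J_2(x); series = -x^8/184320 + x^6/3072 - x^4/96 + x^2/8


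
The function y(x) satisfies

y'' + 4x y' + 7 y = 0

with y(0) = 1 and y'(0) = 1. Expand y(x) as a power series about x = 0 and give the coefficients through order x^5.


Ansatz: y(x) = sum_{n>=0} a_n x^n, so y'(x) = sum_{n>=1} n a_n x^(n-1) and y''(x) = sum_{n>=2} n(n-1) a_n x^(n-2).
Substitute into P(x) y'' + Q(x) y' + R(x) y = 0 with P(x) = 1, Q(x) = 4x, R(x) = 7, and match powers of x.
Initial conditions: a_0 = 1, a_1 = 1.
Setting the coefficient of each power of x to zero and solving order by order (substituting the coefficients already found):
  x^0: 2 a_2 + 7 a_0 = 0  ->  2 a_2 = -7 a_0 = -7  ->  a_2 = -7/2
  x^1: 6 a_3 + 11 a_1 = 0  ->  6 a_3 = -11 a_1 = -11  ->  a_3 = -11/6
  x^2: 12 a_4 + 15 a_2 = 0  ->  12 a_4 = -15 a_2 = 105/2  ->  a_4 = 35/8
  x^3: 20 a_5 + 19 a_3 = 0  ->  20 a_5 = -19 a_3 = 209/6  ->  a_5 = 209/120
Truncated series: y(x) = 1 + x - (7/2) x^2 - (11/6) x^3 + (35/8) x^4 + (209/120) x^5 + O(x^6).

a_0 = 1; a_1 = 1; a_2 = -7/2; a_3 = -11/6; a_4 = 35/8; a_5 = 209/120
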